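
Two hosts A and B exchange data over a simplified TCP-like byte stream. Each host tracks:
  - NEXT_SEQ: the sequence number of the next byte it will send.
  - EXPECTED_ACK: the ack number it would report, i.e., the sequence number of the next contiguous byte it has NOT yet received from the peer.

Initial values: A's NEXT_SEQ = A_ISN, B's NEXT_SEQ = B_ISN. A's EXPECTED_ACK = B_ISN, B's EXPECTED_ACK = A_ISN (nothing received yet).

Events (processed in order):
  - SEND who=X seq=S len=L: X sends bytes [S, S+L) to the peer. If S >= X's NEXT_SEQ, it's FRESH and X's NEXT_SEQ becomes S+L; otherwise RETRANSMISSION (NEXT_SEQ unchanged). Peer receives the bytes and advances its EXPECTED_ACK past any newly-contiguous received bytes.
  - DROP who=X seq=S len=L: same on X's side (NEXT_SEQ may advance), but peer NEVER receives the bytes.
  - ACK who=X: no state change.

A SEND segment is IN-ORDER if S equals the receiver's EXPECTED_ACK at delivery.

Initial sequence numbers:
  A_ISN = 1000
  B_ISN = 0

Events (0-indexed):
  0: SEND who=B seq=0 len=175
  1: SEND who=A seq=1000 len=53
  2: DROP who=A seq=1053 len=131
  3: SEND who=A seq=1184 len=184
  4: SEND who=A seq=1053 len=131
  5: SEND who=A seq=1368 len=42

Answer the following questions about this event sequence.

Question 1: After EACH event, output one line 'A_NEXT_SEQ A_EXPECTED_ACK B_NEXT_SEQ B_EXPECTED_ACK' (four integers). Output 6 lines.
1000 175 175 1000
1053 175 175 1053
1184 175 175 1053
1368 175 175 1053
1368 175 175 1368
1410 175 175 1410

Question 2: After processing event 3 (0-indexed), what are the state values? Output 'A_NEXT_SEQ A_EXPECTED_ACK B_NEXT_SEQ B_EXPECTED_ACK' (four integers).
After event 0: A_seq=1000 A_ack=175 B_seq=175 B_ack=1000
After event 1: A_seq=1053 A_ack=175 B_seq=175 B_ack=1053
After event 2: A_seq=1184 A_ack=175 B_seq=175 B_ack=1053
After event 3: A_seq=1368 A_ack=175 B_seq=175 B_ack=1053

1368 175 175 1053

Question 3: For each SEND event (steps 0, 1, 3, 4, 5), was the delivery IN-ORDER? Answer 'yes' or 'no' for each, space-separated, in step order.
Step 0: SEND seq=0 -> in-order
Step 1: SEND seq=1000 -> in-order
Step 3: SEND seq=1184 -> out-of-order
Step 4: SEND seq=1053 -> in-order
Step 5: SEND seq=1368 -> in-order

Answer: yes yes no yes yes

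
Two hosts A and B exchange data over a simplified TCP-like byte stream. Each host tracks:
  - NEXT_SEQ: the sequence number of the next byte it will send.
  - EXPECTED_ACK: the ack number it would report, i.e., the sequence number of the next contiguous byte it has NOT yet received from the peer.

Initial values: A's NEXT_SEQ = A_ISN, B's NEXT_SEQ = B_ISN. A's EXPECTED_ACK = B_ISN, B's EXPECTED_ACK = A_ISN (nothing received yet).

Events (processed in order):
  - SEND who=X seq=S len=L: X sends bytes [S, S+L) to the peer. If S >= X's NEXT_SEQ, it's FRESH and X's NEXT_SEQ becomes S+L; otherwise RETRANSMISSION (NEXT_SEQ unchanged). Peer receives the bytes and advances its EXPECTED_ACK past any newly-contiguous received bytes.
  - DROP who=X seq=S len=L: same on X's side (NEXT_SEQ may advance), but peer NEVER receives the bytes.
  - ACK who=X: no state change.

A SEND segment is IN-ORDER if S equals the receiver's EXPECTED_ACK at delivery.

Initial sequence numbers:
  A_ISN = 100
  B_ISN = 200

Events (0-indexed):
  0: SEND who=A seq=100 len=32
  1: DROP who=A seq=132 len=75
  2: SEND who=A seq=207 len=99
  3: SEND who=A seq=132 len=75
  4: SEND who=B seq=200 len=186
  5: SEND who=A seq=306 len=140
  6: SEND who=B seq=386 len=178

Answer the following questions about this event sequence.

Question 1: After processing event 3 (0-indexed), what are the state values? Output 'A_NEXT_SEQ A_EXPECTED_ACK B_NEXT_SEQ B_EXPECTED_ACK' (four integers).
After event 0: A_seq=132 A_ack=200 B_seq=200 B_ack=132
After event 1: A_seq=207 A_ack=200 B_seq=200 B_ack=132
After event 2: A_seq=306 A_ack=200 B_seq=200 B_ack=132
After event 3: A_seq=306 A_ack=200 B_seq=200 B_ack=306

306 200 200 306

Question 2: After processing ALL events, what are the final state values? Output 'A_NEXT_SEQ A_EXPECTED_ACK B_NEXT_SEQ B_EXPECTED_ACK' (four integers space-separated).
Answer: 446 564 564 446

Derivation:
After event 0: A_seq=132 A_ack=200 B_seq=200 B_ack=132
After event 1: A_seq=207 A_ack=200 B_seq=200 B_ack=132
After event 2: A_seq=306 A_ack=200 B_seq=200 B_ack=132
After event 3: A_seq=306 A_ack=200 B_seq=200 B_ack=306
After event 4: A_seq=306 A_ack=386 B_seq=386 B_ack=306
After event 5: A_seq=446 A_ack=386 B_seq=386 B_ack=446
After event 6: A_seq=446 A_ack=564 B_seq=564 B_ack=446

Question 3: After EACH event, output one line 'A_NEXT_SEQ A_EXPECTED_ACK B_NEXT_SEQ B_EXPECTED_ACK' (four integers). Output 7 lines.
132 200 200 132
207 200 200 132
306 200 200 132
306 200 200 306
306 386 386 306
446 386 386 446
446 564 564 446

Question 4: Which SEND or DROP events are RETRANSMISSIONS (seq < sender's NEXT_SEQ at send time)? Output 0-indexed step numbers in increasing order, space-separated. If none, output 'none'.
Step 0: SEND seq=100 -> fresh
Step 1: DROP seq=132 -> fresh
Step 2: SEND seq=207 -> fresh
Step 3: SEND seq=132 -> retransmit
Step 4: SEND seq=200 -> fresh
Step 5: SEND seq=306 -> fresh
Step 6: SEND seq=386 -> fresh

Answer: 3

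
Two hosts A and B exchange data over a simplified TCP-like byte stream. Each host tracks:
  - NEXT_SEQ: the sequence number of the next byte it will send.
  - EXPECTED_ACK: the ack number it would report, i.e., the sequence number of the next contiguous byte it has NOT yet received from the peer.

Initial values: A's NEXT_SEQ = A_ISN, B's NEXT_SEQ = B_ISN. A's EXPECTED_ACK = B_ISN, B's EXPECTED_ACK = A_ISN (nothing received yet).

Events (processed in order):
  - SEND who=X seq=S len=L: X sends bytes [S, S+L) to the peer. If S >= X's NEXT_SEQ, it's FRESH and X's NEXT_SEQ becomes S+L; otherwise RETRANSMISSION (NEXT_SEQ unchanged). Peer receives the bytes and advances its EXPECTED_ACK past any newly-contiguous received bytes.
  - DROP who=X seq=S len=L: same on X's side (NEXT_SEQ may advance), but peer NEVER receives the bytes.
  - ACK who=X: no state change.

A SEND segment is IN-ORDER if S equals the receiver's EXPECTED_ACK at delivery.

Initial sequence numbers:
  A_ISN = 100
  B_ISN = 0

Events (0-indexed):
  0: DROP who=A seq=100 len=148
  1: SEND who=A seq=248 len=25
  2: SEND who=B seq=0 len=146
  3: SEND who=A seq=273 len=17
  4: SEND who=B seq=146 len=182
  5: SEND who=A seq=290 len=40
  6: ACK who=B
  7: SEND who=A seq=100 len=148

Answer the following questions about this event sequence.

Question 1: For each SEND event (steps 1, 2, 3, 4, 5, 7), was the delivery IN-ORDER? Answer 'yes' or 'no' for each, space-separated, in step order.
Answer: no yes no yes no yes

Derivation:
Step 1: SEND seq=248 -> out-of-order
Step 2: SEND seq=0 -> in-order
Step 3: SEND seq=273 -> out-of-order
Step 4: SEND seq=146 -> in-order
Step 5: SEND seq=290 -> out-of-order
Step 7: SEND seq=100 -> in-order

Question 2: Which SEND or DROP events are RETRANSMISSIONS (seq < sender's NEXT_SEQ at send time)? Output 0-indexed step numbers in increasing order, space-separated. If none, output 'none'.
Step 0: DROP seq=100 -> fresh
Step 1: SEND seq=248 -> fresh
Step 2: SEND seq=0 -> fresh
Step 3: SEND seq=273 -> fresh
Step 4: SEND seq=146 -> fresh
Step 5: SEND seq=290 -> fresh
Step 7: SEND seq=100 -> retransmit

Answer: 7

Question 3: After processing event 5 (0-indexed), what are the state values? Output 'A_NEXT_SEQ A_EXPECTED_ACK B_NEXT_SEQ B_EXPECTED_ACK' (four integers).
After event 0: A_seq=248 A_ack=0 B_seq=0 B_ack=100
After event 1: A_seq=273 A_ack=0 B_seq=0 B_ack=100
After event 2: A_seq=273 A_ack=146 B_seq=146 B_ack=100
After event 3: A_seq=290 A_ack=146 B_seq=146 B_ack=100
After event 4: A_seq=290 A_ack=328 B_seq=328 B_ack=100
After event 5: A_seq=330 A_ack=328 B_seq=328 B_ack=100

330 328 328 100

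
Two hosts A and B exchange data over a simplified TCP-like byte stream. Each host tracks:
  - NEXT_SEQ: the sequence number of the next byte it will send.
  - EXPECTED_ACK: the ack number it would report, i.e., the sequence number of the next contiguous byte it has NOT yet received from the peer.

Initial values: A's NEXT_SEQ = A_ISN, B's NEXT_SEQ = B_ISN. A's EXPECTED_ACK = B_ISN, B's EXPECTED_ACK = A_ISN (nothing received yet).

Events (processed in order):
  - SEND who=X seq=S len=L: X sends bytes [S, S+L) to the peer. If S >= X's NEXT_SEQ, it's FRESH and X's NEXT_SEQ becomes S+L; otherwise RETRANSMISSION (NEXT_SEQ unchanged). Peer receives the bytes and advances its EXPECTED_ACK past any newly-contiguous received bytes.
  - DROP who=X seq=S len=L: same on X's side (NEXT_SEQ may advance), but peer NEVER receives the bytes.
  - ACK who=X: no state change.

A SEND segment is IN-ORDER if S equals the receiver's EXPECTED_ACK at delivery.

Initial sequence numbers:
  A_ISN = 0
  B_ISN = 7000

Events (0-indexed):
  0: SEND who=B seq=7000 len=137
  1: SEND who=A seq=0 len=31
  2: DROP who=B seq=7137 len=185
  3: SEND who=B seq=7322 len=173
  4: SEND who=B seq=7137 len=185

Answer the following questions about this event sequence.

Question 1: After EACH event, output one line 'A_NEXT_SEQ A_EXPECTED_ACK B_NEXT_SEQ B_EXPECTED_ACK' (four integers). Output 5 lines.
0 7137 7137 0
31 7137 7137 31
31 7137 7322 31
31 7137 7495 31
31 7495 7495 31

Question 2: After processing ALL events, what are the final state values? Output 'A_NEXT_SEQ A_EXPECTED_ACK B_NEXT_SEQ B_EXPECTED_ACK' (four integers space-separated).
Answer: 31 7495 7495 31

Derivation:
After event 0: A_seq=0 A_ack=7137 B_seq=7137 B_ack=0
After event 1: A_seq=31 A_ack=7137 B_seq=7137 B_ack=31
After event 2: A_seq=31 A_ack=7137 B_seq=7322 B_ack=31
After event 3: A_seq=31 A_ack=7137 B_seq=7495 B_ack=31
After event 4: A_seq=31 A_ack=7495 B_seq=7495 B_ack=31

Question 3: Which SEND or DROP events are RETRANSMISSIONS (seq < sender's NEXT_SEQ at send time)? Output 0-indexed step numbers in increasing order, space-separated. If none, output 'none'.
Answer: 4

Derivation:
Step 0: SEND seq=7000 -> fresh
Step 1: SEND seq=0 -> fresh
Step 2: DROP seq=7137 -> fresh
Step 3: SEND seq=7322 -> fresh
Step 4: SEND seq=7137 -> retransmit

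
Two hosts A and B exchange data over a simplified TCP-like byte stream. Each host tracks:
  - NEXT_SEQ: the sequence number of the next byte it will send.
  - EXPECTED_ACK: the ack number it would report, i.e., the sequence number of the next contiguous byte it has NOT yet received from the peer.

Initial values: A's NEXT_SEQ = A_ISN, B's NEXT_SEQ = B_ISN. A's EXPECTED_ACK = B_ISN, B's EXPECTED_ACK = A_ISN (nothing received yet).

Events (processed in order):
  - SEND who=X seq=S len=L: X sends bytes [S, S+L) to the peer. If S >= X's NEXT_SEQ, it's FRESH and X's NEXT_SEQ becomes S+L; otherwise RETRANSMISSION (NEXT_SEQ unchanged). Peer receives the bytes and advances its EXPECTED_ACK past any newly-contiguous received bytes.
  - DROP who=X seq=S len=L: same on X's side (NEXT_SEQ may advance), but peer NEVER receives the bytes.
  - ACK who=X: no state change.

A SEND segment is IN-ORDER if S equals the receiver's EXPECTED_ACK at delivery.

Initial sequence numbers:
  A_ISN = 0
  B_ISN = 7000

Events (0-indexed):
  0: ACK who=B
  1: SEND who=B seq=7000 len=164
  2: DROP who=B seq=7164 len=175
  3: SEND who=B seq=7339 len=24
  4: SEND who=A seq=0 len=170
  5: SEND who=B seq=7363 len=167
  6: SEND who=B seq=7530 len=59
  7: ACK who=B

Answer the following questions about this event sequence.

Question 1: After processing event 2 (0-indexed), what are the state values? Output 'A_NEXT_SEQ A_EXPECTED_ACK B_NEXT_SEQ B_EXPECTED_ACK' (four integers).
After event 0: A_seq=0 A_ack=7000 B_seq=7000 B_ack=0
After event 1: A_seq=0 A_ack=7164 B_seq=7164 B_ack=0
After event 2: A_seq=0 A_ack=7164 B_seq=7339 B_ack=0

0 7164 7339 0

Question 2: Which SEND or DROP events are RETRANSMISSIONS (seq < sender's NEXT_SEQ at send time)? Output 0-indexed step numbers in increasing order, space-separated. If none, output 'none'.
Answer: none

Derivation:
Step 1: SEND seq=7000 -> fresh
Step 2: DROP seq=7164 -> fresh
Step 3: SEND seq=7339 -> fresh
Step 4: SEND seq=0 -> fresh
Step 5: SEND seq=7363 -> fresh
Step 6: SEND seq=7530 -> fresh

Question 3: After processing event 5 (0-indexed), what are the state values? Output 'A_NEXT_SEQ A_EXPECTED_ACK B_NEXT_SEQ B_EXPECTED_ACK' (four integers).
After event 0: A_seq=0 A_ack=7000 B_seq=7000 B_ack=0
After event 1: A_seq=0 A_ack=7164 B_seq=7164 B_ack=0
After event 2: A_seq=0 A_ack=7164 B_seq=7339 B_ack=0
After event 3: A_seq=0 A_ack=7164 B_seq=7363 B_ack=0
After event 4: A_seq=170 A_ack=7164 B_seq=7363 B_ack=170
After event 5: A_seq=170 A_ack=7164 B_seq=7530 B_ack=170

170 7164 7530 170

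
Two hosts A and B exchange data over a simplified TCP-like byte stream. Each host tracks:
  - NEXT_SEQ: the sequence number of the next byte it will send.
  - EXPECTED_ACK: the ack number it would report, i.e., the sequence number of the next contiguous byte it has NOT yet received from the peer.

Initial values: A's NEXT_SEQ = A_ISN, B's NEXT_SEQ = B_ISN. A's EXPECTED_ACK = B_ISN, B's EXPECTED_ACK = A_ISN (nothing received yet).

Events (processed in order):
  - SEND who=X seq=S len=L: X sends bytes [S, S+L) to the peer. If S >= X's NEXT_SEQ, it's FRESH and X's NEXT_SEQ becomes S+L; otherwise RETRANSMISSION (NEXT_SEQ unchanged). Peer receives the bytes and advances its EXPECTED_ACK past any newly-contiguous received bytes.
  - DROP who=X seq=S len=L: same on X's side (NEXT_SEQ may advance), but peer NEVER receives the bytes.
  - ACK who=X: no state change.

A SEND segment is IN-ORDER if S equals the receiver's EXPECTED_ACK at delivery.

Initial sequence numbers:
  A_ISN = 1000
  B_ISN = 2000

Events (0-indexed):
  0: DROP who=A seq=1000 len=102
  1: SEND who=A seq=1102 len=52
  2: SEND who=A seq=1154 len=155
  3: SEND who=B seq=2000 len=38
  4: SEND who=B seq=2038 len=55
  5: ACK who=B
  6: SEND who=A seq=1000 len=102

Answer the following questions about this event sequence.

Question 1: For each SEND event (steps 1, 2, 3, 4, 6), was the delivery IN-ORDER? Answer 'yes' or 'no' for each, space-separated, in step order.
Step 1: SEND seq=1102 -> out-of-order
Step 2: SEND seq=1154 -> out-of-order
Step 3: SEND seq=2000 -> in-order
Step 4: SEND seq=2038 -> in-order
Step 6: SEND seq=1000 -> in-order

Answer: no no yes yes yes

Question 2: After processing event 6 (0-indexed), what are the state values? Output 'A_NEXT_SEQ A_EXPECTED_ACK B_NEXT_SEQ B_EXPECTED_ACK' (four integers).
After event 0: A_seq=1102 A_ack=2000 B_seq=2000 B_ack=1000
After event 1: A_seq=1154 A_ack=2000 B_seq=2000 B_ack=1000
After event 2: A_seq=1309 A_ack=2000 B_seq=2000 B_ack=1000
After event 3: A_seq=1309 A_ack=2038 B_seq=2038 B_ack=1000
After event 4: A_seq=1309 A_ack=2093 B_seq=2093 B_ack=1000
After event 5: A_seq=1309 A_ack=2093 B_seq=2093 B_ack=1000
After event 6: A_seq=1309 A_ack=2093 B_seq=2093 B_ack=1309

1309 2093 2093 1309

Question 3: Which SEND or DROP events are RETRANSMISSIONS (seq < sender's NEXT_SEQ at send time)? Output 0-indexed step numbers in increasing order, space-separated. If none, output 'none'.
Answer: 6

Derivation:
Step 0: DROP seq=1000 -> fresh
Step 1: SEND seq=1102 -> fresh
Step 2: SEND seq=1154 -> fresh
Step 3: SEND seq=2000 -> fresh
Step 4: SEND seq=2038 -> fresh
Step 6: SEND seq=1000 -> retransmit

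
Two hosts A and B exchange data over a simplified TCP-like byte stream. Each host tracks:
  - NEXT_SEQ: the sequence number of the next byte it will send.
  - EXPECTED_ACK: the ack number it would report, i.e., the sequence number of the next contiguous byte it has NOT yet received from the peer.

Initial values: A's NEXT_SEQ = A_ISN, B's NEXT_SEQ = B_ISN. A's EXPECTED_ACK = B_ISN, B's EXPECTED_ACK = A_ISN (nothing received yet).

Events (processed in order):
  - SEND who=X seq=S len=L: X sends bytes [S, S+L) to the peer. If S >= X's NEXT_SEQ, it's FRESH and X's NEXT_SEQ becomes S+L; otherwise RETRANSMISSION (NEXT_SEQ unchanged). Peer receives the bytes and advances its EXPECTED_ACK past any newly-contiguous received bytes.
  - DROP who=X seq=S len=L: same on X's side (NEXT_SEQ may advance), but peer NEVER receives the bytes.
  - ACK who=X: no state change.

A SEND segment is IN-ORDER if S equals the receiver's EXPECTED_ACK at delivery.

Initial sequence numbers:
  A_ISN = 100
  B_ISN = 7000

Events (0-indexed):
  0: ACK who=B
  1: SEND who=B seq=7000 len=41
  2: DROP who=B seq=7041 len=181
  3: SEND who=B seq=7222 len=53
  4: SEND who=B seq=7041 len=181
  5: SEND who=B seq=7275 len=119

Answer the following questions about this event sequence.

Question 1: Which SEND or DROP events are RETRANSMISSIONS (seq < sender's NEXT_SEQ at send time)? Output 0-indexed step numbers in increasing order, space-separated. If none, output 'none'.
Step 1: SEND seq=7000 -> fresh
Step 2: DROP seq=7041 -> fresh
Step 3: SEND seq=7222 -> fresh
Step 4: SEND seq=7041 -> retransmit
Step 5: SEND seq=7275 -> fresh

Answer: 4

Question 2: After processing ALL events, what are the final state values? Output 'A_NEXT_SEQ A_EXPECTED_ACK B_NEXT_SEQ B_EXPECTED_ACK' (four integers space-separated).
After event 0: A_seq=100 A_ack=7000 B_seq=7000 B_ack=100
After event 1: A_seq=100 A_ack=7041 B_seq=7041 B_ack=100
After event 2: A_seq=100 A_ack=7041 B_seq=7222 B_ack=100
After event 3: A_seq=100 A_ack=7041 B_seq=7275 B_ack=100
After event 4: A_seq=100 A_ack=7275 B_seq=7275 B_ack=100
After event 5: A_seq=100 A_ack=7394 B_seq=7394 B_ack=100

Answer: 100 7394 7394 100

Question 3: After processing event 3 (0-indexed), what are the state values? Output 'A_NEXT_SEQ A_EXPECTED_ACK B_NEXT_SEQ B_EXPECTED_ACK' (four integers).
After event 0: A_seq=100 A_ack=7000 B_seq=7000 B_ack=100
After event 1: A_seq=100 A_ack=7041 B_seq=7041 B_ack=100
After event 2: A_seq=100 A_ack=7041 B_seq=7222 B_ack=100
After event 3: A_seq=100 A_ack=7041 B_seq=7275 B_ack=100

100 7041 7275 100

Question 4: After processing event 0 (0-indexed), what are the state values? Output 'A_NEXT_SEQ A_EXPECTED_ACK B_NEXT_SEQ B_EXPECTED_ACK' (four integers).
After event 0: A_seq=100 A_ack=7000 B_seq=7000 B_ack=100

100 7000 7000 100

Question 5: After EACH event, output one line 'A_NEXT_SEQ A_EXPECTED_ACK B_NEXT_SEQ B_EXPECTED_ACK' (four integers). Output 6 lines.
100 7000 7000 100
100 7041 7041 100
100 7041 7222 100
100 7041 7275 100
100 7275 7275 100
100 7394 7394 100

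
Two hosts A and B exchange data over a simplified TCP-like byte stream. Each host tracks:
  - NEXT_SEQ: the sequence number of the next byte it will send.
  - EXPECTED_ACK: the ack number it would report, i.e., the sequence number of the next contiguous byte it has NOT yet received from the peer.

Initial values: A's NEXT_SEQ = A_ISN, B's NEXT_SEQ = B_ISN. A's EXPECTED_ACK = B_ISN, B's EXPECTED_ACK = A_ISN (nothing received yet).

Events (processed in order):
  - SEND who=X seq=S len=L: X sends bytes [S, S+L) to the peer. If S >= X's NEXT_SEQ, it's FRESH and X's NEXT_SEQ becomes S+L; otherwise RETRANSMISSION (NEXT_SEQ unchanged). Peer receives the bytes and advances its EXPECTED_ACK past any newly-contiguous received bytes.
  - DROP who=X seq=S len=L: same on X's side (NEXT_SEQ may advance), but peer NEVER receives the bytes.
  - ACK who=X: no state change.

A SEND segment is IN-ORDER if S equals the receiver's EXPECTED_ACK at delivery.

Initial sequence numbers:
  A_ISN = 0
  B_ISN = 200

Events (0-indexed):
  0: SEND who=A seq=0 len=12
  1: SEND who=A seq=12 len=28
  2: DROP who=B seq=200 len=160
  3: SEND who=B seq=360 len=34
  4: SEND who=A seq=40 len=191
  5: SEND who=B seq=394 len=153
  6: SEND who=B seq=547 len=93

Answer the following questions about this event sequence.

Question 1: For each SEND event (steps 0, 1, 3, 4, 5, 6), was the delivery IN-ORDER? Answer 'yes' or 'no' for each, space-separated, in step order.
Step 0: SEND seq=0 -> in-order
Step 1: SEND seq=12 -> in-order
Step 3: SEND seq=360 -> out-of-order
Step 4: SEND seq=40 -> in-order
Step 5: SEND seq=394 -> out-of-order
Step 6: SEND seq=547 -> out-of-order

Answer: yes yes no yes no no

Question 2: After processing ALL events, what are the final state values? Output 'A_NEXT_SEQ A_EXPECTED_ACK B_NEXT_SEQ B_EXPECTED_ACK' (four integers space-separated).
Answer: 231 200 640 231

Derivation:
After event 0: A_seq=12 A_ack=200 B_seq=200 B_ack=12
After event 1: A_seq=40 A_ack=200 B_seq=200 B_ack=40
After event 2: A_seq=40 A_ack=200 B_seq=360 B_ack=40
After event 3: A_seq=40 A_ack=200 B_seq=394 B_ack=40
After event 4: A_seq=231 A_ack=200 B_seq=394 B_ack=231
After event 5: A_seq=231 A_ack=200 B_seq=547 B_ack=231
After event 6: A_seq=231 A_ack=200 B_seq=640 B_ack=231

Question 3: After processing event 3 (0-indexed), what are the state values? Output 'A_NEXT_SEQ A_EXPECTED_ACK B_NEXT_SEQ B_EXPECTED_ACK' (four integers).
After event 0: A_seq=12 A_ack=200 B_seq=200 B_ack=12
After event 1: A_seq=40 A_ack=200 B_seq=200 B_ack=40
After event 2: A_seq=40 A_ack=200 B_seq=360 B_ack=40
After event 3: A_seq=40 A_ack=200 B_seq=394 B_ack=40

40 200 394 40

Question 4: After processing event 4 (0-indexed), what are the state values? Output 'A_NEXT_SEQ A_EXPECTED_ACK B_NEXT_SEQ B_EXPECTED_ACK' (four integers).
After event 0: A_seq=12 A_ack=200 B_seq=200 B_ack=12
After event 1: A_seq=40 A_ack=200 B_seq=200 B_ack=40
After event 2: A_seq=40 A_ack=200 B_seq=360 B_ack=40
After event 3: A_seq=40 A_ack=200 B_seq=394 B_ack=40
After event 4: A_seq=231 A_ack=200 B_seq=394 B_ack=231

231 200 394 231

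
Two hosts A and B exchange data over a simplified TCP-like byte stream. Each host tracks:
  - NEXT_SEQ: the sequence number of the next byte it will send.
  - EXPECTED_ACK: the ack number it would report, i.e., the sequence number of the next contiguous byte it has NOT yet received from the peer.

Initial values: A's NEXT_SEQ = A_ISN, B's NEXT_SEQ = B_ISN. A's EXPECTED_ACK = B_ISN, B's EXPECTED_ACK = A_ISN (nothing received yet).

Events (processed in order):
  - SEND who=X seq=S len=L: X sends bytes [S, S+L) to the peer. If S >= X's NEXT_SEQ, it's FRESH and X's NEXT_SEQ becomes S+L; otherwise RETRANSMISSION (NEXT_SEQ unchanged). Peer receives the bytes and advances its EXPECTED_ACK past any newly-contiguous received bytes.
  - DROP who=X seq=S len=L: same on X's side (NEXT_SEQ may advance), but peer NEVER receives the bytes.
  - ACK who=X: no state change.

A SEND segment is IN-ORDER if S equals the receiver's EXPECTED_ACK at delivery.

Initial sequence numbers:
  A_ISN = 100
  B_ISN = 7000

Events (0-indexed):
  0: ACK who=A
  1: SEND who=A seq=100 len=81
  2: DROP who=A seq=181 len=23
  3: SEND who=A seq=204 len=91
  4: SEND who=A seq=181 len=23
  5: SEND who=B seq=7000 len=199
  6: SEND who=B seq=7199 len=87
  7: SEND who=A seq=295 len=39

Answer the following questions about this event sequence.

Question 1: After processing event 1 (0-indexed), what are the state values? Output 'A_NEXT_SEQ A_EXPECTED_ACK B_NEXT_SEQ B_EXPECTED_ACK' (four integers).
After event 0: A_seq=100 A_ack=7000 B_seq=7000 B_ack=100
After event 1: A_seq=181 A_ack=7000 B_seq=7000 B_ack=181

181 7000 7000 181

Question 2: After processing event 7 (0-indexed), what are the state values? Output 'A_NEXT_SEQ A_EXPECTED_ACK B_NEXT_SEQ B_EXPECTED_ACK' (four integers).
After event 0: A_seq=100 A_ack=7000 B_seq=7000 B_ack=100
After event 1: A_seq=181 A_ack=7000 B_seq=7000 B_ack=181
After event 2: A_seq=204 A_ack=7000 B_seq=7000 B_ack=181
After event 3: A_seq=295 A_ack=7000 B_seq=7000 B_ack=181
After event 4: A_seq=295 A_ack=7000 B_seq=7000 B_ack=295
After event 5: A_seq=295 A_ack=7199 B_seq=7199 B_ack=295
After event 6: A_seq=295 A_ack=7286 B_seq=7286 B_ack=295
After event 7: A_seq=334 A_ack=7286 B_seq=7286 B_ack=334

334 7286 7286 334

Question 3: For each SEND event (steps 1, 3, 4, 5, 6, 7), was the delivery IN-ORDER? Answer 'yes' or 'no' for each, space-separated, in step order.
Step 1: SEND seq=100 -> in-order
Step 3: SEND seq=204 -> out-of-order
Step 4: SEND seq=181 -> in-order
Step 5: SEND seq=7000 -> in-order
Step 6: SEND seq=7199 -> in-order
Step 7: SEND seq=295 -> in-order

Answer: yes no yes yes yes yes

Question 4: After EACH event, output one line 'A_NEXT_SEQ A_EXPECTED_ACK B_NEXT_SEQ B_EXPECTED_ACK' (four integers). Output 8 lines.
100 7000 7000 100
181 7000 7000 181
204 7000 7000 181
295 7000 7000 181
295 7000 7000 295
295 7199 7199 295
295 7286 7286 295
334 7286 7286 334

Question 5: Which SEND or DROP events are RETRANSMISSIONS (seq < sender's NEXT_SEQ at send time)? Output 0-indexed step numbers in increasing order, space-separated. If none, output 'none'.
Answer: 4

Derivation:
Step 1: SEND seq=100 -> fresh
Step 2: DROP seq=181 -> fresh
Step 3: SEND seq=204 -> fresh
Step 4: SEND seq=181 -> retransmit
Step 5: SEND seq=7000 -> fresh
Step 6: SEND seq=7199 -> fresh
Step 7: SEND seq=295 -> fresh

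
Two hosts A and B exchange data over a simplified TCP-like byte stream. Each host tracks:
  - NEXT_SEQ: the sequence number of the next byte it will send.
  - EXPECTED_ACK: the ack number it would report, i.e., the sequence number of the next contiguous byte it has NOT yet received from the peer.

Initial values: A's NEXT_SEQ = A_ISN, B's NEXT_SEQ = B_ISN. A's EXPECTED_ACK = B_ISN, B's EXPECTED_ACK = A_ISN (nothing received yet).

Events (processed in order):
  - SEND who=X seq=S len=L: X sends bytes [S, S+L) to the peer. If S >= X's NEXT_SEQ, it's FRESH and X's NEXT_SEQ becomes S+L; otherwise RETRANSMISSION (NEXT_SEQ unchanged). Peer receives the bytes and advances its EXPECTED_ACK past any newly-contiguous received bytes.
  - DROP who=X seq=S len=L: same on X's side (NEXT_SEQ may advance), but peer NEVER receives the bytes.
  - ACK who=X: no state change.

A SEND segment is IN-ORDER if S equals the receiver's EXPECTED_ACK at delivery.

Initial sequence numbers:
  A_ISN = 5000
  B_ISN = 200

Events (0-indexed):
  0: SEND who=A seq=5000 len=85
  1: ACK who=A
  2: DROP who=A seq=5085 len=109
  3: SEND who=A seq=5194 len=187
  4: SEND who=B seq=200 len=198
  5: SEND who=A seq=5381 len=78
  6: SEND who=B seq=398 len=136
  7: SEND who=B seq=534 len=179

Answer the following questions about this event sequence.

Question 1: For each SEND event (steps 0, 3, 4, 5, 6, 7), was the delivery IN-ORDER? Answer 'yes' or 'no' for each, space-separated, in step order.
Step 0: SEND seq=5000 -> in-order
Step 3: SEND seq=5194 -> out-of-order
Step 4: SEND seq=200 -> in-order
Step 5: SEND seq=5381 -> out-of-order
Step 6: SEND seq=398 -> in-order
Step 7: SEND seq=534 -> in-order

Answer: yes no yes no yes yes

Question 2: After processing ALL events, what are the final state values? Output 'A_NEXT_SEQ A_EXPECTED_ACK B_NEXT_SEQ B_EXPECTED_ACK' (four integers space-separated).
Answer: 5459 713 713 5085

Derivation:
After event 0: A_seq=5085 A_ack=200 B_seq=200 B_ack=5085
After event 1: A_seq=5085 A_ack=200 B_seq=200 B_ack=5085
After event 2: A_seq=5194 A_ack=200 B_seq=200 B_ack=5085
After event 3: A_seq=5381 A_ack=200 B_seq=200 B_ack=5085
After event 4: A_seq=5381 A_ack=398 B_seq=398 B_ack=5085
After event 5: A_seq=5459 A_ack=398 B_seq=398 B_ack=5085
After event 6: A_seq=5459 A_ack=534 B_seq=534 B_ack=5085
After event 7: A_seq=5459 A_ack=713 B_seq=713 B_ack=5085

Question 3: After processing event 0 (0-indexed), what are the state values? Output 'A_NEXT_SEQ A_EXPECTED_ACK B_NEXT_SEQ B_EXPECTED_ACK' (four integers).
After event 0: A_seq=5085 A_ack=200 B_seq=200 B_ack=5085

5085 200 200 5085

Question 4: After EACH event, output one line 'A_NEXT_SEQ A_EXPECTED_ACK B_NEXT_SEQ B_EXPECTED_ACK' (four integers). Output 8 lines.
5085 200 200 5085
5085 200 200 5085
5194 200 200 5085
5381 200 200 5085
5381 398 398 5085
5459 398 398 5085
5459 534 534 5085
5459 713 713 5085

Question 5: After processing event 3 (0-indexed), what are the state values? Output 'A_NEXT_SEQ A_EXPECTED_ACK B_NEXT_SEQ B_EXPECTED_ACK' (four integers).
After event 0: A_seq=5085 A_ack=200 B_seq=200 B_ack=5085
After event 1: A_seq=5085 A_ack=200 B_seq=200 B_ack=5085
After event 2: A_seq=5194 A_ack=200 B_seq=200 B_ack=5085
After event 3: A_seq=5381 A_ack=200 B_seq=200 B_ack=5085

5381 200 200 5085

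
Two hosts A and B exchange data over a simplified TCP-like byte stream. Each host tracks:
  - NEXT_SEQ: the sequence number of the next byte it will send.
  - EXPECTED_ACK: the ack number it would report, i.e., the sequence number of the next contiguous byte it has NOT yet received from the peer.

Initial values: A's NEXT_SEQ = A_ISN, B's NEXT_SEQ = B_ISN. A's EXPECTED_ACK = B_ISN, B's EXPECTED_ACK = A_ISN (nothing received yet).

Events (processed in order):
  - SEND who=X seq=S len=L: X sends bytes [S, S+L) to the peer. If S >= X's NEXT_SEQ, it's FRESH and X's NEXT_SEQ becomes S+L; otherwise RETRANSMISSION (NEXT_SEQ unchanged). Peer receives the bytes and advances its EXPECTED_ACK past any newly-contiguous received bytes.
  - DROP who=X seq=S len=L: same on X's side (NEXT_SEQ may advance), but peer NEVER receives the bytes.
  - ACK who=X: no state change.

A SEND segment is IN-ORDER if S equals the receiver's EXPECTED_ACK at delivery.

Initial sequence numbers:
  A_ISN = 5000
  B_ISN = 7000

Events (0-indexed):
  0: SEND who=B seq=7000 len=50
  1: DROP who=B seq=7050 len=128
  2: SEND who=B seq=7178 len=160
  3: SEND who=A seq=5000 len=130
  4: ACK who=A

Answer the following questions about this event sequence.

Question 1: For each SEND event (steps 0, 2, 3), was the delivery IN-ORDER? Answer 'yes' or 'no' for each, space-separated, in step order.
Answer: yes no yes

Derivation:
Step 0: SEND seq=7000 -> in-order
Step 2: SEND seq=7178 -> out-of-order
Step 3: SEND seq=5000 -> in-order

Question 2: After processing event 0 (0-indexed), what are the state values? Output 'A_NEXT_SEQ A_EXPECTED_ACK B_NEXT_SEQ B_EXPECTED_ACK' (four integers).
After event 0: A_seq=5000 A_ack=7050 B_seq=7050 B_ack=5000

5000 7050 7050 5000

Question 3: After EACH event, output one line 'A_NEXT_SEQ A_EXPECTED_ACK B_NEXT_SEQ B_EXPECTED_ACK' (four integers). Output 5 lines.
5000 7050 7050 5000
5000 7050 7178 5000
5000 7050 7338 5000
5130 7050 7338 5130
5130 7050 7338 5130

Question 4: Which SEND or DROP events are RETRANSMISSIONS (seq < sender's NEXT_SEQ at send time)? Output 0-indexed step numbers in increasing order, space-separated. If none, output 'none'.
Answer: none

Derivation:
Step 0: SEND seq=7000 -> fresh
Step 1: DROP seq=7050 -> fresh
Step 2: SEND seq=7178 -> fresh
Step 3: SEND seq=5000 -> fresh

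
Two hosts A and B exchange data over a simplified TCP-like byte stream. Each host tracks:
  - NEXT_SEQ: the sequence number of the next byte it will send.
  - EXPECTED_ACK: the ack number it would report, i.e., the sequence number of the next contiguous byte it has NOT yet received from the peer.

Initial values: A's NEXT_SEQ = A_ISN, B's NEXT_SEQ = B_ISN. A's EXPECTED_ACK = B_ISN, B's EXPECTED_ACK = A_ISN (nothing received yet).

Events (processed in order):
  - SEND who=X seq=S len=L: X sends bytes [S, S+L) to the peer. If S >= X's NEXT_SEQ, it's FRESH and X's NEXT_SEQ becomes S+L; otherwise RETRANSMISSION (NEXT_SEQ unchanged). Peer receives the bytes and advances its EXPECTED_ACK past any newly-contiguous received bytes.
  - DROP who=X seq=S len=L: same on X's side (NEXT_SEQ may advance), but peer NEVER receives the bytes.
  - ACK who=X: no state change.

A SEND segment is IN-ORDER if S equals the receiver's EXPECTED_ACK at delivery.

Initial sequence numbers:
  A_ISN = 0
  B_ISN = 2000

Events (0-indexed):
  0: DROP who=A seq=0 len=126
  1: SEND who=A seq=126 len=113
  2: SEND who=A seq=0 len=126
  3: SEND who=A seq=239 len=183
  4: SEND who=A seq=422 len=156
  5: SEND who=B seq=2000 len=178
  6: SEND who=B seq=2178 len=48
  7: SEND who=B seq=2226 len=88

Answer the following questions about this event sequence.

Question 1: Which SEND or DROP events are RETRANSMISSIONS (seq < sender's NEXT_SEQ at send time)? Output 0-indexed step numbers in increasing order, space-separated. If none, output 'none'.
Step 0: DROP seq=0 -> fresh
Step 1: SEND seq=126 -> fresh
Step 2: SEND seq=0 -> retransmit
Step 3: SEND seq=239 -> fresh
Step 4: SEND seq=422 -> fresh
Step 5: SEND seq=2000 -> fresh
Step 6: SEND seq=2178 -> fresh
Step 7: SEND seq=2226 -> fresh

Answer: 2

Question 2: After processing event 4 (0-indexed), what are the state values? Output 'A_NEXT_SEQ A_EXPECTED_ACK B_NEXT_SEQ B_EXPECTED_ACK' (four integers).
After event 0: A_seq=126 A_ack=2000 B_seq=2000 B_ack=0
After event 1: A_seq=239 A_ack=2000 B_seq=2000 B_ack=0
After event 2: A_seq=239 A_ack=2000 B_seq=2000 B_ack=239
After event 3: A_seq=422 A_ack=2000 B_seq=2000 B_ack=422
After event 4: A_seq=578 A_ack=2000 B_seq=2000 B_ack=578

578 2000 2000 578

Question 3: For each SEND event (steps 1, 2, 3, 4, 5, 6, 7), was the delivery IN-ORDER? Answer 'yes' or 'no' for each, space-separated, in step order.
Answer: no yes yes yes yes yes yes

Derivation:
Step 1: SEND seq=126 -> out-of-order
Step 2: SEND seq=0 -> in-order
Step 3: SEND seq=239 -> in-order
Step 4: SEND seq=422 -> in-order
Step 5: SEND seq=2000 -> in-order
Step 6: SEND seq=2178 -> in-order
Step 7: SEND seq=2226 -> in-order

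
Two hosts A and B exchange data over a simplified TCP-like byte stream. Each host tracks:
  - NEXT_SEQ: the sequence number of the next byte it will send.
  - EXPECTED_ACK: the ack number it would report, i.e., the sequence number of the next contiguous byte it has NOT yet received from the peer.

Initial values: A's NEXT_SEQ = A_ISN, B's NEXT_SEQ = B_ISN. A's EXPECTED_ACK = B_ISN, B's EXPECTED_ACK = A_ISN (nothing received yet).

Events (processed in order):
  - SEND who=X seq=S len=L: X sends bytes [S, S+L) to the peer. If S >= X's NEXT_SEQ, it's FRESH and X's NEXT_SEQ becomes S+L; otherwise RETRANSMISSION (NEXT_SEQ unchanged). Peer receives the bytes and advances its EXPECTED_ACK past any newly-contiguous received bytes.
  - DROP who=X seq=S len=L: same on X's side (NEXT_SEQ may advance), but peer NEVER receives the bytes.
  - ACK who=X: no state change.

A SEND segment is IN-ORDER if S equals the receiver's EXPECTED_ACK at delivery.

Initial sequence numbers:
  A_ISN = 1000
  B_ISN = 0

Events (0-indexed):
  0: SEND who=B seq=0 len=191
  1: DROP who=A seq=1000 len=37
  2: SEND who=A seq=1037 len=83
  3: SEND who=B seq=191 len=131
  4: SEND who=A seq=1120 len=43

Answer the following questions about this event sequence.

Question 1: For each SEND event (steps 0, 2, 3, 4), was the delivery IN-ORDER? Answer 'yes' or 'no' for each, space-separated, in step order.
Step 0: SEND seq=0 -> in-order
Step 2: SEND seq=1037 -> out-of-order
Step 3: SEND seq=191 -> in-order
Step 4: SEND seq=1120 -> out-of-order

Answer: yes no yes no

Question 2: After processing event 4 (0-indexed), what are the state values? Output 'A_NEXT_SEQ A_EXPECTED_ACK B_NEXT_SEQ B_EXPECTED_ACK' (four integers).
After event 0: A_seq=1000 A_ack=191 B_seq=191 B_ack=1000
After event 1: A_seq=1037 A_ack=191 B_seq=191 B_ack=1000
After event 2: A_seq=1120 A_ack=191 B_seq=191 B_ack=1000
After event 3: A_seq=1120 A_ack=322 B_seq=322 B_ack=1000
After event 4: A_seq=1163 A_ack=322 B_seq=322 B_ack=1000

1163 322 322 1000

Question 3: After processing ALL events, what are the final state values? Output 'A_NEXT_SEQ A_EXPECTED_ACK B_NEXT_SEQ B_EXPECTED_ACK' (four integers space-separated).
After event 0: A_seq=1000 A_ack=191 B_seq=191 B_ack=1000
After event 1: A_seq=1037 A_ack=191 B_seq=191 B_ack=1000
After event 2: A_seq=1120 A_ack=191 B_seq=191 B_ack=1000
After event 3: A_seq=1120 A_ack=322 B_seq=322 B_ack=1000
After event 4: A_seq=1163 A_ack=322 B_seq=322 B_ack=1000

Answer: 1163 322 322 1000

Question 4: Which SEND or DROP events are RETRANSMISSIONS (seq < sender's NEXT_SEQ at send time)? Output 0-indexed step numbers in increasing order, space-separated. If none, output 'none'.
Answer: none

Derivation:
Step 0: SEND seq=0 -> fresh
Step 1: DROP seq=1000 -> fresh
Step 2: SEND seq=1037 -> fresh
Step 3: SEND seq=191 -> fresh
Step 4: SEND seq=1120 -> fresh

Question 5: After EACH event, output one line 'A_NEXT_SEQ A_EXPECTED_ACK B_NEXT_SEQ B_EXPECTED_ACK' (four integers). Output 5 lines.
1000 191 191 1000
1037 191 191 1000
1120 191 191 1000
1120 322 322 1000
1163 322 322 1000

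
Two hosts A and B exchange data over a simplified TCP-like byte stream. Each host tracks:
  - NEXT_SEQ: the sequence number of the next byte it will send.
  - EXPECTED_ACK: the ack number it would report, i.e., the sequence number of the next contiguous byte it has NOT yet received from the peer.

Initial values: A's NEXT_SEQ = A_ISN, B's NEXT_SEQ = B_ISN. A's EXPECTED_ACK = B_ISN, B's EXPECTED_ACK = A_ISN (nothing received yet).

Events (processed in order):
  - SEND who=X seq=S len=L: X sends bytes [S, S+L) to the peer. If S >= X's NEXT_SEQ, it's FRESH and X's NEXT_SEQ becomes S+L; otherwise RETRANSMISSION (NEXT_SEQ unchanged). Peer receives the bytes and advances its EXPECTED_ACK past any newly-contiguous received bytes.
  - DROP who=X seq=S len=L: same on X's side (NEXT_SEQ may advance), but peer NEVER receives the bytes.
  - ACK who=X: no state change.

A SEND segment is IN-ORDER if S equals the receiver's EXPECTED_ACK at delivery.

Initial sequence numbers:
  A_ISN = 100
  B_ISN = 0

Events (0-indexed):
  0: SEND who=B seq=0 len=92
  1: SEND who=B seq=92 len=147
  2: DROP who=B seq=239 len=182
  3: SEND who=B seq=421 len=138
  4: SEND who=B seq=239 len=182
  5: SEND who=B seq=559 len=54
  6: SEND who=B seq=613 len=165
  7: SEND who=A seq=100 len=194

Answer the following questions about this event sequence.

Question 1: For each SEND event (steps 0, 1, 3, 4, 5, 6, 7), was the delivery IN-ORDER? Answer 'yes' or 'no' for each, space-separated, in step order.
Answer: yes yes no yes yes yes yes

Derivation:
Step 0: SEND seq=0 -> in-order
Step 1: SEND seq=92 -> in-order
Step 3: SEND seq=421 -> out-of-order
Step 4: SEND seq=239 -> in-order
Step 5: SEND seq=559 -> in-order
Step 6: SEND seq=613 -> in-order
Step 7: SEND seq=100 -> in-order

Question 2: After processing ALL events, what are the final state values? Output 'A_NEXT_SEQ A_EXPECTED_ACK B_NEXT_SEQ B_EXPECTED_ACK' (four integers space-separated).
Answer: 294 778 778 294

Derivation:
After event 0: A_seq=100 A_ack=92 B_seq=92 B_ack=100
After event 1: A_seq=100 A_ack=239 B_seq=239 B_ack=100
After event 2: A_seq=100 A_ack=239 B_seq=421 B_ack=100
After event 3: A_seq=100 A_ack=239 B_seq=559 B_ack=100
After event 4: A_seq=100 A_ack=559 B_seq=559 B_ack=100
After event 5: A_seq=100 A_ack=613 B_seq=613 B_ack=100
After event 6: A_seq=100 A_ack=778 B_seq=778 B_ack=100
After event 7: A_seq=294 A_ack=778 B_seq=778 B_ack=294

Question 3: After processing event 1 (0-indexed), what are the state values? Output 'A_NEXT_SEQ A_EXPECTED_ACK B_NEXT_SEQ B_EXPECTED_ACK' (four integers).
After event 0: A_seq=100 A_ack=92 B_seq=92 B_ack=100
After event 1: A_seq=100 A_ack=239 B_seq=239 B_ack=100

100 239 239 100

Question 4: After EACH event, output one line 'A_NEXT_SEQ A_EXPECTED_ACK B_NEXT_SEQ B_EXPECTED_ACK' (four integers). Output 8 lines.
100 92 92 100
100 239 239 100
100 239 421 100
100 239 559 100
100 559 559 100
100 613 613 100
100 778 778 100
294 778 778 294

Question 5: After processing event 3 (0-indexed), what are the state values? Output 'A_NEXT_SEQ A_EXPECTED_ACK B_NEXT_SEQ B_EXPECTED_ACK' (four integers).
After event 0: A_seq=100 A_ack=92 B_seq=92 B_ack=100
After event 1: A_seq=100 A_ack=239 B_seq=239 B_ack=100
After event 2: A_seq=100 A_ack=239 B_seq=421 B_ack=100
After event 3: A_seq=100 A_ack=239 B_seq=559 B_ack=100

100 239 559 100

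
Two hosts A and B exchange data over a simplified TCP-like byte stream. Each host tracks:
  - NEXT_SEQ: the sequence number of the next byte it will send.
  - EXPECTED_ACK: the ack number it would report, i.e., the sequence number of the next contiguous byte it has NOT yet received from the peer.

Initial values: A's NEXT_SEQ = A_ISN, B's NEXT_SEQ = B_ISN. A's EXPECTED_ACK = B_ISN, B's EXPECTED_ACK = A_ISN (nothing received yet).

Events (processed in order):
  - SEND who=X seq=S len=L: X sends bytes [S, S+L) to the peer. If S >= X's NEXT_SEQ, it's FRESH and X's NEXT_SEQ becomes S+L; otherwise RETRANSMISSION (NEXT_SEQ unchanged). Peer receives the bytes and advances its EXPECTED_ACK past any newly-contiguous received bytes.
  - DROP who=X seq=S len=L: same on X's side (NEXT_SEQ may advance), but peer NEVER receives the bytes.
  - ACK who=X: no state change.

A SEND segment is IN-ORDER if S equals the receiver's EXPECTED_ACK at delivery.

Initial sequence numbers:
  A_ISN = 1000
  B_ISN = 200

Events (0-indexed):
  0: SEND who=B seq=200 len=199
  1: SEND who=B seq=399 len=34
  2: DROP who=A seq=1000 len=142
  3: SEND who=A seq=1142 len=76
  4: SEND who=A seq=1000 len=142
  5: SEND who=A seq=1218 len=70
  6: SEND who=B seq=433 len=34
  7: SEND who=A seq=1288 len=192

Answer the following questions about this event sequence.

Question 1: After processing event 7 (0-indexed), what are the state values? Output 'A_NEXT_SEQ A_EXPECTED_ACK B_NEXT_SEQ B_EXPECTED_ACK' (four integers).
After event 0: A_seq=1000 A_ack=399 B_seq=399 B_ack=1000
After event 1: A_seq=1000 A_ack=433 B_seq=433 B_ack=1000
After event 2: A_seq=1142 A_ack=433 B_seq=433 B_ack=1000
After event 3: A_seq=1218 A_ack=433 B_seq=433 B_ack=1000
After event 4: A_seq=1218 A_ack=433 B_seq=433 B_ack=1218
After event 5: A_seq=1288 A_ack=433 B_seq=433 B_ack=1288
After event 6: A_seq=1288 A_ack=467 B_seq=467 B_ack=1288
After event 7: A_seq=1480 A_ack=467 B_seq=467 B_ack=1480

1480 467 467 1480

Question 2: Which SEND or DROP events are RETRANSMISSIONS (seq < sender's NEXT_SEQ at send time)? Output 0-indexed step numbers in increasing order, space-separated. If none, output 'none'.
Answer: 4

Derivation:
Step 0: SEND seq=200 -> fresh
Step 1: SEND seq=399 -> fresh
Step 2: DROP seq=1000 -> fresh
Step 3: SEND seq=1142 -> fresh
Step 4: SEND seq=1000 -> retransmit
Step 5: SEND seq=1218 -> fresh
Step 6: SEND seq=433 -> fresh
Step 7: SEND seq=1288 -> fresh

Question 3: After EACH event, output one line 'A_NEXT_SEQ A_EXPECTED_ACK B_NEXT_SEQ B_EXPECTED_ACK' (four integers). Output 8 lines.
1000 399 399 1000
1000 433 433 1000
1142 433 433 1000
1218 433 433 1000
1218 433 433 1218
1288 433 433 1288
1288 467 467 1288
1480 467 467 1480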